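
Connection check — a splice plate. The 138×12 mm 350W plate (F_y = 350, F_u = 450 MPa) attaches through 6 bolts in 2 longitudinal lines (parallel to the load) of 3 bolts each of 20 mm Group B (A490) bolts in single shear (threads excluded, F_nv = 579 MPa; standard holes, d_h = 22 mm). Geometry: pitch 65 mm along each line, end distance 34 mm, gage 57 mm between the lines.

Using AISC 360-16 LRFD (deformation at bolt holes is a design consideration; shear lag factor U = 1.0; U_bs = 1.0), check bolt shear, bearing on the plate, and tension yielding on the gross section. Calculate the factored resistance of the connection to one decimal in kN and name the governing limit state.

Bolt shear: A_b = π(20)²/4 = 314.16 mm². φR_n = 0.75 × 579 × 314.16 × 6 × 1 = 818.5 kN.
Bearing (12 mm plate, F_u = 450 MPa): end bolts L_c = 34 − 22/2 = 23, R_n = min(1.2×23×12×450, 2.4×20×12×450) = 149.04 kN/bolt; interior L_c = 65 − 22 = 43, R_n = 259.2 kN/bolt. φR_n = 0.75 × (2×149.04 + 4×259.2) = 1001.2 kN.
Tension yield (gross): A_g = 138×12 = 1656 mm². φR_n = 0.90 × 350 × 1656 = 521.6 kN.
Governing: min(818.5, 1001.2, 521.6) = 521.6 kN → gross-section yield.

521.6 kN (gross-section yield governs)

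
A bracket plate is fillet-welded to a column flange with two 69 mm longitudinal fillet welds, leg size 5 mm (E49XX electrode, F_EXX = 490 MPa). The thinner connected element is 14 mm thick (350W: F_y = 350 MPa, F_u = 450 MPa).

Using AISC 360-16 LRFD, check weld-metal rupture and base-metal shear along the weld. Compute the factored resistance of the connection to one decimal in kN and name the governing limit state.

Weld metal: throat = 0.707×5 = 3.535 mm, L = 2×69 = 138 mm. φR_n = 0.75 × 0.6 × 490 × 3.535 × 138 = 107.6 kN.
Base metal shear (14 mm plate): yield φR_n = 1.0×0.6×350×14×138 = 405.7 kN; rupture φR_n = 0.75×0.6×450×14×138 = 391.2 kN; take 391.2 kN (rupture).
Governing: min(107.6, 391.2) = 107.6 kN → weld metal.

107.6 kN (weld metal governs)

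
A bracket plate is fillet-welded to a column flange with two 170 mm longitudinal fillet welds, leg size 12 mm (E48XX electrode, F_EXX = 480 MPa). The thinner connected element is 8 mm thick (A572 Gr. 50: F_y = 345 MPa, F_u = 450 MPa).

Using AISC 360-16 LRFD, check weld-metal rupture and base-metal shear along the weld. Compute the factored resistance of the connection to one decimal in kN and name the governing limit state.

Weld metal: throat = 0.707×12 = 8.484 mm, L = 2×170 = 340 mm. φR_n = 0.75 × 0.6 × 480 × 8.484 × 340 = 623.1 kN.
Base metal shear (8 mm plate): yield φR_n = 1.0×0.6×345×8×340 = 563.0 kN; rupture φR_n = 0.75×0.6×450×8×340 = 550.8 kN; take 550.8 kN (rupture).
Governing: min(623.1, 550.8) = 550.8 kN → base-metal shear.

550.8 kN (base-metal shear governs)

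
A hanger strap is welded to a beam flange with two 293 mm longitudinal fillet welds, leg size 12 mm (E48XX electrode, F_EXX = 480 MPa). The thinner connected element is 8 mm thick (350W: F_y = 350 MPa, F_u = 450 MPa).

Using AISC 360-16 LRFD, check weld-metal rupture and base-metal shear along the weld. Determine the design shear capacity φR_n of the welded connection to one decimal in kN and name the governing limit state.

949.3 kN (base-metal shear governs)

Weld metal: throat = 0.707×12 = 8.484 mm, L = 2×293 = 586 mm. φR_n = 0.75 × 0.6 × 480 × 8.484 × 586 = 1073.9 kN.
Base metal shear (8 mm plate): yield φR_n = 1.0×0.6×350×8×586 = 984.5 kN; rupture φR_n = 0.75×0.6×450×8×586 = 949.3 kN; take 949.3 kN (rupture).
Governing: min(1073.9, 949.3) = 949.3 kN → base-metal shear.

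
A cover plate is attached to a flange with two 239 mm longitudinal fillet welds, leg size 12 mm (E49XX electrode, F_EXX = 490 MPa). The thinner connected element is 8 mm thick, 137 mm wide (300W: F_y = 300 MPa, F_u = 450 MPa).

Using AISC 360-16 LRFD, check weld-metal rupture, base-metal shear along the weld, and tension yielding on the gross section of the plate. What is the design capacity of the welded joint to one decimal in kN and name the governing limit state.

295.9 kN (gross-section yield governs)

Weld metal: throat = 0.707×12 = 8.484 mm, L = 2×239 = 478 mm. φR_n = 0.75 × 0.6 × 490 × 8.484 × 478 = 894.2 kN.
Base metal shear (8 mm plate): yield φR_n = 1.0×0.6×300×8×478 = 688.3 kN; rupture φR_n = 0.75×0.6×450×8×478 = 774.4 kN; take 688.3 kN (yield).
Tension yield (gross): A_g = 137×8 = 1096 mm². φR_n = 0.90 × 300 × 1096 = 295.9 kN.
Governing: min(894.2, 688.3, 295.9) = 295.9 kN → gross-section yield.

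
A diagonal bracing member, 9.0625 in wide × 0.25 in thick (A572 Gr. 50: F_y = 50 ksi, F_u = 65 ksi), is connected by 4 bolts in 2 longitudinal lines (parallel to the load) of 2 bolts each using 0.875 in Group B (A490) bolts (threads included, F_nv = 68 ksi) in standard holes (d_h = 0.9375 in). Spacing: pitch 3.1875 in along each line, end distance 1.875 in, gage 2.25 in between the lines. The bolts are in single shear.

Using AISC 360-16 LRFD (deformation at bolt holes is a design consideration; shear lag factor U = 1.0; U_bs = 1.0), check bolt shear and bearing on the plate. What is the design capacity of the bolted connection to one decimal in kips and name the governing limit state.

92.3 kips (bearing governs)

Bolt shear: A_b = π(0.875)²/4 = 0.60132 in². φR_n = 0.75 × 68 × 0.60132 × 4 × 1 = 122.7 kips.
Bearing (0.25 in plate, F_u = 65 ksi): end bolts L_c = 1.875 − 0.9375/2 = 1.40625, R_n = min(1.2×1.40625×0.25×65, 2.4×0.875×0.25×65) = 27.422 kips/bolt; interior L_c = 3.1875 − 0.9375 = 2.25, R_n = 34.125 kips/bolt. φR_n = 0.75 × (2×27.422 + 2×34.125) = 92.3 kips.
Governing: min(122.7, 92.3) = 92.3 kips → bearing.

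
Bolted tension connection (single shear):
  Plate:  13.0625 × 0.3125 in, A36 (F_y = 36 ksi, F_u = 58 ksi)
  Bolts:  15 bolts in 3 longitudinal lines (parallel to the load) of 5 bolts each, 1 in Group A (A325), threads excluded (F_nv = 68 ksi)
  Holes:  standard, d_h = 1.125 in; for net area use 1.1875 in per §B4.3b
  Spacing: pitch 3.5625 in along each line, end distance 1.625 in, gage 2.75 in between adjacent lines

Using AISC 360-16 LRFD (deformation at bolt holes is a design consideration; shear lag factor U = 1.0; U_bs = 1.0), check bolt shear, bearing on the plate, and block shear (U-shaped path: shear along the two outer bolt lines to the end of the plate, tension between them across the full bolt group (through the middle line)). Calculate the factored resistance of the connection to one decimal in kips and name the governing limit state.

Bolt shear: A_b = π(1)²/4 = 0.7854 in². φR_n = 0.75 × 68 × 0.7854 × 15 × 1 = 600.8 kips.
Bearing (0.3125 in plate, F_u = 58 ksi): end bolts L_c = 1.625 − 1.125/2 = 1.0625, R_n = min(1.2×1.0625×0.3125×58, 2.4×1×0.3125×58) = 23.109 kips/bolt; interior L_c = 3.5625 − 1.125 = 2.4375, R_n = 43.5 kips/bolt. φR_n = 0.75 × (3×23.109 + 12×43.5) = 443.5 kips.
Block shear: shear path 2×[1.625+4×3.5625] = 2×15.875 in, A_gv = 9.9219, A_nv = 2×(15.875 − 4.5×1.1875)×0.3125 = 6.582 in²; tension across gage: (5.5 − 2×1.1875)×0.3125 = 0.97656 in². R_n = min(0.6×58×6.582, 0.6×36×9.9219) + 1.0×58×0.97656 = min(229.05, 214.31) + 56.64 = 270.95 kips. φR_n = 0.75 × 270.95 = 203.2 kips.
Governing: min(600.8, 443.5, 203.2) = 203.2 kips → block shear.

203.2 kips (block shear governs)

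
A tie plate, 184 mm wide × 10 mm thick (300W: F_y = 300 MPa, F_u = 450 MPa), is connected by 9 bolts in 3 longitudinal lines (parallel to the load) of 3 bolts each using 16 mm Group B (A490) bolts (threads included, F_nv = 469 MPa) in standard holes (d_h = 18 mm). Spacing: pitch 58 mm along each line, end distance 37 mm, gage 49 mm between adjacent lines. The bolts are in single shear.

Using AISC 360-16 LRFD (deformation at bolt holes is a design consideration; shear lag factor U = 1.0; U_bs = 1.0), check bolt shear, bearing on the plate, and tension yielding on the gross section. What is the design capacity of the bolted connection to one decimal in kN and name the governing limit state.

496.8 kN (gross-section yield governs)

Bolt shear: A_b = π(16)²/4 = 201.06 mm². φR_n = 0.75 × 469 × 201.06 × 9 × 1 = 636.5 kN.
Bearing (10 mm plate, F_u = 450 MPa): end bolts L_c = 37 − 18/2 = 28, R_n = min(1.2×28×10×450, 2.4×16×10×450) = 151.2 kN/bolt; interior L_c = 58 − 18 = 40, R_n = 172.8 kN/bolt. φR_n = 0.75 × (3×151.2 + 6×172.8) = 1117.8 kN.
Tension yield (gross): A_g = 184×10 = 1840 mm². φR_n = 0.90 × 300 × 1840 = 496.8 kN.
Governing: min(636.5, 1117.8, 496.8) = 496.8 kN → gross-section yield.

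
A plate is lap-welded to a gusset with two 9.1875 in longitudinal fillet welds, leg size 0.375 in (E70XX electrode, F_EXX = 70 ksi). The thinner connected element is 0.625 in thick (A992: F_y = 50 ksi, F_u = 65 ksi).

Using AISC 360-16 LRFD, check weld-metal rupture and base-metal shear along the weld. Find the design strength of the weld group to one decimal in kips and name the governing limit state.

Weld metal: throat = 0.707×0.375 = 0.26513 in, L = 2×9.1875 = 18.375 in. φR_n = 0.75 × 0.6 × 70 × 0.26513 × 18.375 = 153.5 kips.
Base metal shear (0.625 in plate): yield φR_n = 1.0×0.6×50×0.625×18.375 = 344.5 kips; rupture φR_n = 0.75×0.6×65×0.625×18.375 = 335.9 kips; take 335.9 kips (rupture).
Governing: min(153.5, 335.9) = 153.5 kips → weld metal.

153.5 kips (weld metal governs)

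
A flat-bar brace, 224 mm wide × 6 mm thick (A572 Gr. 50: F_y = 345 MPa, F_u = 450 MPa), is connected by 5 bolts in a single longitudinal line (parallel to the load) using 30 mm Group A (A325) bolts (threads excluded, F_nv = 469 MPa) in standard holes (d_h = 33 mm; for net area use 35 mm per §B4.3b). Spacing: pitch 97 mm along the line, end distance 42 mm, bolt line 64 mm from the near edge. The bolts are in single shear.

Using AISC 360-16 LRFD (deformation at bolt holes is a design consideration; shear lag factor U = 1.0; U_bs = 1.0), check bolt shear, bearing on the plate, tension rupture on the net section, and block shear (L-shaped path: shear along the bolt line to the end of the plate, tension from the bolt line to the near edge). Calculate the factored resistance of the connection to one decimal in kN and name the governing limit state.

Bolt shear: A_b = π(30)²/4 = 706.86 mm². φR_n = 0.75 × 469 × 706.86 × 5 × 1 = 1243.2 kN.
Bearing (6 mm plate, F_u = 450 MPa): end bolts L_c = 42 − 33/2 = 25.5, R_n = min(1.2×25.5×6×450, 2.4×30×6×450) = 82.62 kN/bolt; interior L_c = 97 − 33 = 64, R_n = 194.4 kN/bolt. φR_n = 0.75 × (1×82.62 + 4×194.4) = 645.2 kN.
Tension rupture (net): A_n = (224 − 1×35)×6 = 1134 mm² (U = 1.0, A_e = A_n). φR_n = 0.75 × 450 × 1134 = 382.7 kN.
Block shear: shear path 1×[42+4×97] = 1×430 mm, A_gv = 2580, A_nv = 1×(430 − 4.5×35)×6 = 1635 mm²; tension to near edge: (64 − 0.5×35)×6 = 279 mm². R_n = min(0.6×450×1635, 0.6×345×2580) + 1.0×450×279 = min(441.45, 534.06) + 125.55 = 567 kN. φR_n = 0.75 × 567 = 425.3 kN.
Governing: min(1243.2, 645.2, 382.7, 425.3) = 382.7 kN → net-section rupture.

382.7 kN (net-section rupture governs)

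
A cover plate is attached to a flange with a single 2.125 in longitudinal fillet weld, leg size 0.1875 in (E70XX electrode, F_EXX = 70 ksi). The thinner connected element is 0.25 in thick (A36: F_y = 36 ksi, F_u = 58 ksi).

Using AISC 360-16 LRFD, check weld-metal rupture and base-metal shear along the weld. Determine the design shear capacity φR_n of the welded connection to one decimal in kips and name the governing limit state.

Weld metal: throat = 0.707×0.1875 = 0.13256 in, L = 2.125 in. φR_n = 0.75 × 0.6 × 70 × 0.13256 × 2.125 = 8.9 kips.
Base metal shear (0.25 in plate): yield φR_n = 1.0×0.6×36×0.25×2.125 = 11.5 kips; rupture φR_n = 0.75×0.6×58×0.25×2.125 = 13.9 kips; take 11.5 kips (yield).
Governing: min(8.9, 11.5) = 8.9 kips → weld metal.

8.9 kips (weld metal governs)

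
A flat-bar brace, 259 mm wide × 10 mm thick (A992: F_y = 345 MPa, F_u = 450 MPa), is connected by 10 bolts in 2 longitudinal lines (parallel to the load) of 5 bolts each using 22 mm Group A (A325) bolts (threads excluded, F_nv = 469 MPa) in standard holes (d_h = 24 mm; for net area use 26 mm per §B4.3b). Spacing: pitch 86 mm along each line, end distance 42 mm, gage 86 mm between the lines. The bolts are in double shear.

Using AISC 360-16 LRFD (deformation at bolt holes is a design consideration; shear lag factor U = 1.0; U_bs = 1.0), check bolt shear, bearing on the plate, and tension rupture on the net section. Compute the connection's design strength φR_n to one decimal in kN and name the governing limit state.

Bolt shear: A_b = π(22)²/4 = 380.13 mm². φR_n = 0.75 × 469 × 380.13 × 10 × 2 = 2674.2 kN.
Bearing (10 mm plate, F_u = 450 MPa): end bolts L_c = 42 − 24/2 = 30, R_n = min(1.2×30×10×450, 2.4×22×10×450) = 162 kN/bolt; interior L_c = 86 − 24 = 62, R_n = 237.6 kN/bolt. φR_n = 0.75 × (2×162 + 8×237.6) = 1668.6 kN.
Tension rupture (net): A_n = (259 − 2×26)×10 = 2070 mm² (U = 1.0, A_e = A_n). φR_n = 0.75 × 450 × 2070 = 698.6 kN.
Governing: min(2674.2, 1668.6, 698.6) = 698.6 kN → net-section rupture.

698.6 kN (net-section rupture governs)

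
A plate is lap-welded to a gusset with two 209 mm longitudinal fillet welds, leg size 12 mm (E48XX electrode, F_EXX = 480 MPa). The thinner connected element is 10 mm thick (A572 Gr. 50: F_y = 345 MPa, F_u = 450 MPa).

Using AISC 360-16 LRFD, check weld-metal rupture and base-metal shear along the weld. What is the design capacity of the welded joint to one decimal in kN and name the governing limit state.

Weld metal: throat = 0.707×12 = 8.484 mm, L = 2×209 = 418 mm. φR_n = 0.75 × 0.6 × 480 × 8.484 × 418 = 766.0 kN.
Base metal shear (10 mm plate): yield φR_n = 1.0×0.6×345×10×418 = 865.3 kN; rupture φR_n = 0.75×0.6×450×10×418 = 846.5 kN; take 846.5 kN (rupture).
Governing: min(766.0, 846.5) = 766.0 kN → weld metal.

766.0 kN (weld metal governs)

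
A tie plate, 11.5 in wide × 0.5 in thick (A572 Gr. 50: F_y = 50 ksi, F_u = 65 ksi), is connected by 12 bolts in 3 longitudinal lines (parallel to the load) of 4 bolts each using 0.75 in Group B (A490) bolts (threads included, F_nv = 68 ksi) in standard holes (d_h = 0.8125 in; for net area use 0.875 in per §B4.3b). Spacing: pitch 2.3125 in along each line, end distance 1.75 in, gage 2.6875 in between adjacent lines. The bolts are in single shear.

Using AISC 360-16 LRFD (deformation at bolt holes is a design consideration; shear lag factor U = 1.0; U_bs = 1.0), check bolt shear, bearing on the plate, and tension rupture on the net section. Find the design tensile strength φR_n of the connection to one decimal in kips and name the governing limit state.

Bolt shear: A_b = π(0.75)²/4 = 0.44179 in². φR_n = 0.75 × 68 × 0.44179 × 12 × 1 = 270.4 kips.
Bearing (0.5 in plate, F_u = 65 ksi): end bolts L_c = 1.75 − 0.8125/2 = 1.34375, R_n = min(1.2×1.34375×0.5×65, 2.4×0.75×0.5×65) = 52.406 kips/bolt; interior L_c = 2.3125 − 0.8125 = 1.5, R_n = 58.5 kips/bolt. φR_n = 0.75 × (3×52.406 + 9×58.5) = 512.8 kips.
Tension rupture (net): A_n = (11.5 − 3×0.875)×0.5 = 4.4375 in² (U = 1.0, A_e = A_n). φR_n = 0.75 × 65 × 4.4375 = 216.3 kips.
Governing: min(270.4, 512.8, 216.3) = 216.3 kips → net-section rupture.

216.3 kips (net-section rupture governs)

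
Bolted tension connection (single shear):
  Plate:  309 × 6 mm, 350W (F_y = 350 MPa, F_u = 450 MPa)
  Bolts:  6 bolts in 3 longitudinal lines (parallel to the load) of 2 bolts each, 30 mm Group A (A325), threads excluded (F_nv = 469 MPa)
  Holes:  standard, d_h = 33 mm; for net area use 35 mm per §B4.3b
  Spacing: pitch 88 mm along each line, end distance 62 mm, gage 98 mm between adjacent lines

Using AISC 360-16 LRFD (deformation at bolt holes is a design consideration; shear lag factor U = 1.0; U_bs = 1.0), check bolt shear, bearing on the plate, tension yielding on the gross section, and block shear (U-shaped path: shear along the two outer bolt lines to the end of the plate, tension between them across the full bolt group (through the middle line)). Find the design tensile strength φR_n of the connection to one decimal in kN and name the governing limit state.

492.1 kN (block shear governs)

Bolt shear: A_b = π(30)²/4 = 706.86 mm². φR_n = 0.75 × 469 × 706.86 × 6 × 1 = 1491.8 kN.
Bearing (6 mm plate, F_u = 450 MPa): end bolts L_c = 62 − 33/2 = 45.5, R_n = min(1.2×45.5×6×450, 2.4×30×6×450) = 147.42 kN/bolt; interior L_c = 88 − 33 = 55, R_n = 178.2 kN/bolt. φR_n = 0.75 × (3×147.42 + 3×178.2) = 732.6 kN.
Tension yield (gross): A_g = 309×6 = 1854 mm². φR_n = 0.90 × 350 × 1854 = 584.0 kN.
Block shear: shear path 2×[62+1×88] = 2×150 mm, A_gv = 1800, A_nv = 2×(150 − 1.5×35)×6 = 1170 mm²; tension across gage: (196 − 2×35)×6 = 756 mm². R_n = min(0.6×450×1170, 0.6×350×1800) + 1.0×450×756 = min(315.9, 378) + 340.2 = 656.1 kN. φR_n = 0.75 × 656.1 = 492.1 kN.
Governing: min(1491.8, 732.6, 584.0, 492.1) = 492.1 kN → block shear.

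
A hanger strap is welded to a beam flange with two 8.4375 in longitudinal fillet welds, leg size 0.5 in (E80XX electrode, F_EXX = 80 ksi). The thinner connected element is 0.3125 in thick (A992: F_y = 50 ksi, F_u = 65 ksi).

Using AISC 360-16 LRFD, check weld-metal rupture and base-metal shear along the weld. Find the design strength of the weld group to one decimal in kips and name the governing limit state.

154.2 kips (base-metal shear governs)

Weld metal: throat = 0.707×0.5 = 0.3535 in, L = 2×8.4375 = 16.875 in. φR_n = 0.75 × 0.6 × 80 × 0.3535 × 16.875 = 214.8 kips.
Base metal shear (0.3125 in plate): yield φR_n = 1.0×0.6×50×0.3125×16.875 = 158.2 kips; rupture φR_n = 0.75×0.6×65×0.3125×16.875 = 154.2 kips; take 154.2 kips (rupture).
Governing: min(214.8, 154.2) = 154.2 kips → base-metal shear.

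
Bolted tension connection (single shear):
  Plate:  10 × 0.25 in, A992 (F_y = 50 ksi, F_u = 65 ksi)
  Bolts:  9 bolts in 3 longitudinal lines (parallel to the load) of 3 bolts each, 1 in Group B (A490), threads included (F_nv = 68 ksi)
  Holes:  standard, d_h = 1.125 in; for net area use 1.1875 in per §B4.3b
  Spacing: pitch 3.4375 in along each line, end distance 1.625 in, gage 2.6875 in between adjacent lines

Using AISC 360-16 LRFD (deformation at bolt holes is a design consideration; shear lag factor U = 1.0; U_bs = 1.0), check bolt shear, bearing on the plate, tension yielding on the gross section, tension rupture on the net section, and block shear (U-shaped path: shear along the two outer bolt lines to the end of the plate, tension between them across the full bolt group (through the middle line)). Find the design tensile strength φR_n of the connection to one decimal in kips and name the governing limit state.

Bolt shear: A_b = π(1)²/4 = 0.7854 in². φR_n = 0.75 × 68 × 0.7854 × 9 × 1 = 360.5 kips.
Bearing (0.25 in plate, F_u = 65 ksi): end bolts L_c = 1.625 − 1.125/2 = 1.0625, R_n = min(1.2×1.0625×0.25×65, 2.4×1×0.25×65) = 20.719 kips/bolt; interior L_c = 3.4375 − 1.125 = 2.3125, R_n = 39 kips/bolt. φR_n = 0.75 × (3×20.719 + 6×39) = 222.1 kips.
Tension yield (gross): A_g = 10×0.25 = 2.5 in². φR_n = 0.90 × 50 × 2.5 = 112.5 kips.
Tension rupture (net): A_n = (10 − 3×1.1875)×0.25 = 1.6094 in² (U = 1.0, A_e = A_n). φR_n = 0.75 × 65 × 1.6094 = 78.5 kips.
Block shear: shear path 2×[1.625+2×3.4375] = 2×8.5 in, A_gv = 4.25, A_nv = 2×(8.5 − 2.5×1.1875)×0.25 = 2.7656 in²; tension across gage: (5.375 − 2×1.1875)×0.25 = 0.75 in². R_n = min(0.6×65×2.7656, 0.6×50×4.25) + 1.0×65×0.75 = min(107.86, 127.5) + 48.75 = 156.61 kips. φR_n = 0.75 × 156.61 = 117.5 kips.
Governing: min(360.5, 222.1, 112.5, 78.5, 117.5) = 78.5 kips → net-section rupture.

78.5 kips (net-section rupture governs)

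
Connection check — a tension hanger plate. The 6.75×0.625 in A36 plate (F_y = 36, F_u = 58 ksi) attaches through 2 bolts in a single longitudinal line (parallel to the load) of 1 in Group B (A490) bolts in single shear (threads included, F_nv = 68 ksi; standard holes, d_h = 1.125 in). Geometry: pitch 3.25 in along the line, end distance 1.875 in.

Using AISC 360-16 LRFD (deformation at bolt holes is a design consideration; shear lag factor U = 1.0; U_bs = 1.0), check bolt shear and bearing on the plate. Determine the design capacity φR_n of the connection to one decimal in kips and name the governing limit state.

Bolt shear: A_b = π(1)²/4 = 0.7854 in². φR_n = 0.75 × 68 × 0.7854 × 2 × 1 = 80.1 kips.
Bearing (0.625 in plate, F_u = 58 ksi): end bolts L_c = 1.875 − 1.125/2 = 1.3125, R_n = min(1.2×1.3125×0.625×58, 2.4×1×0.625×58) = 57.094 kips/bolt; interior L_c = 3.25 − 1.125 = 2.125, R_n = 87 kips/bolt. φR_n = 0.75 × (1×57.094 + 1×87) = 108.1 kips.
Governing: min(80.1, 108.1) = 80.1 kips → bolt shear.

80.1 kips (bolt shear governs)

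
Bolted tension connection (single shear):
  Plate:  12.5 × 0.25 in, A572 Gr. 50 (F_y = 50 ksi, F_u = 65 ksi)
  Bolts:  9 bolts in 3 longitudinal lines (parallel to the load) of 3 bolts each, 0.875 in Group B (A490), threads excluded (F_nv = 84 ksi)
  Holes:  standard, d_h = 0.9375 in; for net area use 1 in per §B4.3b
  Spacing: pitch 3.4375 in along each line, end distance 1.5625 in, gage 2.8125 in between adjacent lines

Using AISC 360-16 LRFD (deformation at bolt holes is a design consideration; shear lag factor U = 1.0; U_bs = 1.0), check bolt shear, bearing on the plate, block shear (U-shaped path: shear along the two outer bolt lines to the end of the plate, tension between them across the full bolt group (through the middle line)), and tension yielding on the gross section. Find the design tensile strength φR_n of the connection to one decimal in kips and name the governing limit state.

Bolt shear: A_b = π(0.875)²/4 = 0.60132 in². φR_n = 0.75 × 84 × 0.60132 × 9 × 1 = 340.9 kips.
Bearing (0.25 in plate, F_u = 65 ksi): end bolts L_c = 1.5625 − 0.9375/2 = 1.09375, R_n = min(1.2×1.09375×0.25×65, 2.4×0.875×0.25×65) = 21.328 kips/bolt; interior L_c = 3.4375 − 0.9375 = 2.5, R_n = 34.125 kips/bolt. φR_n = 0.75 × (3×21.328 + 6×34.125) = 201.6 kips.
Block shear: shear path 2×[1.5625+2×3.4375] = 2×8.4375 in, A_gv = 4.2188, A_nv = 2×(8.4375 − 2.5×1)×0.25 = 2.9688 in²; tension across gage: (5.625 − 2×1)×0.25 = 0.90625 in². R_n = min(0.6×65×2.9688, 0.6×50×4.2188) + 1.0×65×0.90625 = min(115.78, 126.56) + 58.906 = 174.69 kips. φR_n = 0.75 × 174.69 = 131.0 kips.
Tension yield (gross): A_g = 12.5×0.25 = 3.125 in². φR_n = 0.90 × 50 × 3.125 = 140.6 kips.
Governing: min(340.9, 201.6, 131.0, 140.6) = 131.0 kips → block shear.

131.0 kips (block shear governs)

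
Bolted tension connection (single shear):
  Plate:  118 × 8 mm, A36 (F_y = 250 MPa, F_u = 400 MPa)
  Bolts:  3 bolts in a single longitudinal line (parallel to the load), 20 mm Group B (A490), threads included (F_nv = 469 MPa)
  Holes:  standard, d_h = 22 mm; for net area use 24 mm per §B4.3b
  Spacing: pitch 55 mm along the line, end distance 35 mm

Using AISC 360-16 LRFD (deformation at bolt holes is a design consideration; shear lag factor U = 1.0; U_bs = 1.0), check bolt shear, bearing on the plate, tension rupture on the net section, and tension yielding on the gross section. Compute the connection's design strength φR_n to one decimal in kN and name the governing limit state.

Bolt shear: A_b = π(20)²/4 = 314.16 mm². φR_n = 0.75 × 469 × 314.16 × 3 × 1 = 331.5 kN.
Bearing (8 mm plate, F_u = 400 MPa): end bolts L_c = 35 − 22/2 = 24, R_n = min(1.2×24×8×400, 2.4×20×8×400) = 92.16 kN/bolt; interior L_c = 55 − 22 = 33, R_n = 126.72 kN/bolt. φR_n = 0.75 × (1×92.16 + 2×126.72) = 259.2 kN.
Tension rupture (net): A_n = (118 − 1×24)×8 = 752 mm² (U = 1.0, A_e = A_n). φR_n = 0.75 × 400 × 752 = 225.6 kN.
Tension yield (gross): A_g = 118×8 = 944 mm². φR_n = 0.90 × 250 × 944 = 212.4 kN.
Governing: min(331.5, 259.2, 225.6, 212.4) = 212.4 kN → gross-section yield.

212.4 kN (gross-section yield governs)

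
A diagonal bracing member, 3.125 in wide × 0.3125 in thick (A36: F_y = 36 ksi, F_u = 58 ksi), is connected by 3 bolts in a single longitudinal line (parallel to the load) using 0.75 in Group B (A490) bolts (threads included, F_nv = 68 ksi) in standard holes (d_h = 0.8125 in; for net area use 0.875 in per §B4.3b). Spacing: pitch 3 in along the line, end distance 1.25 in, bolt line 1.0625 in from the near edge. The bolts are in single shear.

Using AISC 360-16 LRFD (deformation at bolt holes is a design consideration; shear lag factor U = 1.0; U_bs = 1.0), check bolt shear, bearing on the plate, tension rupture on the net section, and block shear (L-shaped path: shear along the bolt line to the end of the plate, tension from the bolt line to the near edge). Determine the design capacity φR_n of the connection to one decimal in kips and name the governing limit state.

Bolt shear: A_b = π(0.75)²/4 = 0.44179 in². φR_n = 0.75 × 68 × 0.44179 × 3 × 1 = 67.6 kips.
Bearing (0.3125 in plate, F_u = 58 ksi): end bolts L_c = 1.25 − 0.8125/2 = 0.84375, R_n = min(1.2×0.84375×0.3125×58, 2.4×0.75×0.3125×58) = 18.352 kips/bolt; interior L_c = 3 − 0.8125 = 2.1875, R_n = 32.625 kips/bolt. φR_n = 0.75 × (1×18.352 + 2×32.625) = 62.7 kips.
Tension rupture (net): A_n = (3.125 − 1×0.875)×0.3125 = 0.70313 in² (U = 1.0, A_e = A_n). φR_n = 0.75 × 58 × 0.70313 = 30.6 kips.
Block shear: shear path 1×[1.25+2×3] = 1×7.25 in, A_gv = 2.2656, A_nv = 1×(7.25 − 2.5×0.875)×0.3125 = 1.582 in²; tension to near edge: (1.0625 − 0.5×0.875)×0.3125 = 0.19531 in². R_n = min(0.6×58×1.582, 0.6×36×2.2656) + 1.0×58×0.19531 = min(55.054, 48.937) + 11.328 = 60.265 kips. φR_n = 0.75 × 60.265 = 45.2 kips.
Governing: min(67.6, 62.7, 30.6, 45.2) = 30.6 kips → net-section rupture.

30.6 kips (net-section rupture governs)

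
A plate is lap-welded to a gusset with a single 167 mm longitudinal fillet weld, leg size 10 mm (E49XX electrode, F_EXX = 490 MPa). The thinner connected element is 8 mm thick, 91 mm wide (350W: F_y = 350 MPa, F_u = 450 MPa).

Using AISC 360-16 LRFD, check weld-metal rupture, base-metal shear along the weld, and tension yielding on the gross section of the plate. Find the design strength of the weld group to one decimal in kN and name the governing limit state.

Weld metal: throat = 0.707×10 = 7.07 mm, L = 167 mm. φR_n = 0.75 × 0.6 × 490 × 7.07 × 167 = 260.3 kN.
Base metal shear (8 mm plate): yield φR_n = 1.0×0.6×350×8×167 = 280.6 kN; rupture φR_n = 0.75×0.6×450×8×167 = 270.5 kN; take 270.5 kN (rupture).
Tension yield (gross): A_g = 91×8 = 728 mm². φR_n = 0.90 × 350 × 728 = 229.3 kN.
Governing: min(260.3, 270.5, 229.3) = 229.3 kN → gross-section yield.

229.3 kN (gross-section yield governs)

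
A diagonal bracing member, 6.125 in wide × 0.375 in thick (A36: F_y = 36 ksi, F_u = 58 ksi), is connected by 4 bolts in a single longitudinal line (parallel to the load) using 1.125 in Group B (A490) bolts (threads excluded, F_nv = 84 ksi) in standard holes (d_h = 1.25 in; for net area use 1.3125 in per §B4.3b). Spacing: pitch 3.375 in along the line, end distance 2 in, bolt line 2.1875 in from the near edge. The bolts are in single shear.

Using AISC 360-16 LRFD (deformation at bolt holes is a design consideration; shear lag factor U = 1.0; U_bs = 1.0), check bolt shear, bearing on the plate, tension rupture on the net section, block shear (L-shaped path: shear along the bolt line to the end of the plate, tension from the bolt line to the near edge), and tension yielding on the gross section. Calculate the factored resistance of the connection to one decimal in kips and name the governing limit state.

74.4 kips (gross-section yield governs)

Bolt shear: A_b = π(1.125)²/4 = 0.99402 in². φR_n = 0.75 × 84 × 0.99402 × 4 × 1 = 250.5 kips.
Bearing (0.375 in plate, F_u = 58 ksi): end bolts L_c = 2 − 1.25/2 = 1.375, R_n = min(1.2×1.375×0.375×58, 2.4×1.125×0.375×58) = 35.888 kips/bolt; interior L_c = 3.375 − 1.25 = 2.125, R_n = 55.463 kips/bolt. φR_n = 0.75 × (1×35.888 + 3×55.463) = 151.7 kips.
Tension rupture (net): A_n = (6.125 − 1×1.3125)×0.375 = 1.8047 in² (U = 1.0, A_e = A_n). φR_n = 0.75 × 58 × 1.8047 = 78.5 kips.
Block shear: shear path 1×[2+3×3.375] = 1×12.125 in, A_gv = 4.5469, A_nv = 1×(12.125 − 3.5×1.3125)×0.375 = 2.8242 in²; tension to near edge: (2.1875 − 0.5×1.3125)×0.375 = 0.57422 in². R_n = min(0.6×58×2.8242, 0.6×36×4.5469) + 1.0×58×0.57422 = min(98.282, 98.213) + 33.305 = 131.52 kips. φR_n = 0.75 × 131.52 = 98.6 kips.
Tension yield (gross): A_g = 6.125×0.375 = 2.2969 in². φR_n = 0.90 × 36 × 2.2969 = 74.4 kips.
Governing: min(250.5, 151.7, 78.5, 98.6, 74.4) = 74.4 kips → gross-section yield.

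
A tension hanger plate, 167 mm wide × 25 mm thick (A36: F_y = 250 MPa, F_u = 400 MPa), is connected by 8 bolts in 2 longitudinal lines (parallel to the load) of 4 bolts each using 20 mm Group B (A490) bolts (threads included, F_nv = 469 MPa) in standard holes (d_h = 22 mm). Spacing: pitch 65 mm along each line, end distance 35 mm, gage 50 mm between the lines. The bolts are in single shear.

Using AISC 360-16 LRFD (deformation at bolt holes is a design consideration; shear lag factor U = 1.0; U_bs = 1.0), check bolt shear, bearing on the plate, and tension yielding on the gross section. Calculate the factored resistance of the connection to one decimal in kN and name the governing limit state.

884.0 kN (bolt shear governs)

Bolt shear: A_b = π(20)²/4 = 314.16 mm². φR_n = 0.75 × 469 × 314.16 × 8 × 1 = 884.0 kN.
Bearing (25 mm plate, F_u = 400 MPa): end bolts L_c = 35 − 22/2 = 24, R_n = min(1.2×24×25×400, 2.4×20×25×400) = 288 kN/bolt; interior L_c = 65 − 22 = 43, R_n = 480 kN/bolt. φR_n = 0.75 × (2×288 + 6×480) = 2592.0 kN.
Tension yield (gross): A_g = 167×25 = 4175 mm². φR_n = 0.90 × 250 × 4175 = 939.4 kN.
Governing: min(884.0, 2592.0, 939.4) = 884.0 kN → bolt shear.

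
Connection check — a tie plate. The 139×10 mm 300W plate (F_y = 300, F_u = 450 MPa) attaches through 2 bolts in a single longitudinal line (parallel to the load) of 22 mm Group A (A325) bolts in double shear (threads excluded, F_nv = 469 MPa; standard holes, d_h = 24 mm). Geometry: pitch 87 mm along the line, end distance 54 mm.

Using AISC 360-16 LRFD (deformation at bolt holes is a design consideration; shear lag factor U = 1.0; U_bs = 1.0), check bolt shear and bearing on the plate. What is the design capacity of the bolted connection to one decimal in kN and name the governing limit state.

Bolt shear: A_b = π(22)²/4 = 380.13 mm². φR_n = 0.75 × 469 × 380.13 × 2 × 2 = 534.8 kN.
Bearing (10 mm plate, F_u = 450 MPa): end bolts L_c = 54 − 24/2 = 42, R_n = min(1.2×42×10×450, 2.4×22×10×450) = 226.8 kN/bolt; interior L_c = 87 − 24 = 63, R_n = 237.6 kN/bolt. φR_n = 0.75 × (1×226.8 + 1×237.6) = 348.3 kN.
Governing: min(534.8, 348.3) = 348.3 kN → bearing.

348.3 kN (bearing governs)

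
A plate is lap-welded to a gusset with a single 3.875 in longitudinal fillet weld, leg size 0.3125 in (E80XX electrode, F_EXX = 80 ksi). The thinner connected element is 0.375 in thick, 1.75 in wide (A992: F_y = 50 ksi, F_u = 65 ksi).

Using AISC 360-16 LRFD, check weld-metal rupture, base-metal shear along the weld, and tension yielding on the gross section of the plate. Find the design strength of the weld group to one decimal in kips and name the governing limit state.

29.5 kips (gross-section yield governs)

Weld metal: throat = 0.707×0.3125 = 0.22094 in, L = 3.875 in. φR_n = 0.75 × 0.6 × 80 × 0.22094 × 3.875 = 30.8 kips.
Base metal shear (0.375 in plate): yield φR_n = 1.0×0.6×50×0.375×3.875 = 43.6 kips; rupture φR_n = 0.75×0.6×65×0.375×3.875 = 42.5 kips; take 42.5 kips (rupture).
Tension yield (gross): A_g = 1.75×0.375 = 0.65625 in². φR_n = 0.90 × 50 × 0.65625 = 29.5 kips.
Governing: min(30.8, 42.5, 29.5) = 29.5 kips → gross-section yield.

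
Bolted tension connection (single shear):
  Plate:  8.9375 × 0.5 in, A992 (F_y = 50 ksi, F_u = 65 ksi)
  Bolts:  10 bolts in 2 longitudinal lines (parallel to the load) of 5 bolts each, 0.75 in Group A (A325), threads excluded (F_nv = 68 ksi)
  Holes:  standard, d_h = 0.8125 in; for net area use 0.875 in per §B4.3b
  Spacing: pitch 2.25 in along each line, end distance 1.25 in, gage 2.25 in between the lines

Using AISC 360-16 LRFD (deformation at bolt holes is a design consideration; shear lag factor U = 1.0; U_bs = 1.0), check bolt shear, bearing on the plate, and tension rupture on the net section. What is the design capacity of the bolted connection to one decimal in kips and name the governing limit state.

175.2 kips (net-section rupture governs)

Bolt shear: A_b = π(0.75)²/4 = 0.44179 in². φR_n = 0.75 × 68 × 0.44179 × 10 × 1 = 225.3 kips.
Bearing (0.5 in plate, F_u = 65 ksi): end bolts L_c = 1.25 − 0.8125/2 = 0.84375, R_n = min(1.2×0.84375×0.5×65, 2.4×0.75×0.5×65) = 32.906 kips/bolt; interior L_c = 2.25 − 0.8125 = 1.4375, R_n = 56.063 kips/bolt. φR_n = 0.75 × (2×32.906 + 8×56.063) = 385.7 kips.
Tension rupture (net): A_n = (8.9375 − 2×0.875)×0.5 = 3.5938 in² (U = 1.0, A_e = A_n). φR_n = 0.75 × 65 × 3.5938 = 175.2 kips.
Governing: min(225.3, 385.7, 175.2) = 175.2 kips → net-section rupture.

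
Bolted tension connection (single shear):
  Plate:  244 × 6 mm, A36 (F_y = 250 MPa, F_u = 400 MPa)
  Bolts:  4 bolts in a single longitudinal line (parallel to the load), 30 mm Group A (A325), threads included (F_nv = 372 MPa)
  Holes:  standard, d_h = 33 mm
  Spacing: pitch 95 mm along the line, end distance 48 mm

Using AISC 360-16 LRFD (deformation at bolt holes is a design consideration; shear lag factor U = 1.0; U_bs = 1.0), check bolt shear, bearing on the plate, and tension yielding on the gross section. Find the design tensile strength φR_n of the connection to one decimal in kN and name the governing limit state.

329.4 kN (gross-section yield governs)

Bolt shear: A_b = π(30)²/4 = 706.86 mm². φR_n = 0.75 × 372 × 706.86 × 4 × 1 = 788.9 kN.
Bearing (6 mm plate, F_u = 400 MPa): end bolts L_c = 48 − 33/2 = 31.5, R_n = min(1.2×31.5×6×400, 2.4×30×6×400) = 90.72 kN/bolt; interior L_c = 95 − 33 = 62, R_n = 172.8 kN/bolt. φR_n = 0.75 × (1×90.72 + 3×172.8) = 456.8 kN.
Tension yield (gross): A_g = 244×6 = 1464 mm². φR_n = 0.90 × 250 × 1464 = 329.4 kN.
Governing: min(788.9, 456.8, 329.4) = 329.4 kN → gross-section yield.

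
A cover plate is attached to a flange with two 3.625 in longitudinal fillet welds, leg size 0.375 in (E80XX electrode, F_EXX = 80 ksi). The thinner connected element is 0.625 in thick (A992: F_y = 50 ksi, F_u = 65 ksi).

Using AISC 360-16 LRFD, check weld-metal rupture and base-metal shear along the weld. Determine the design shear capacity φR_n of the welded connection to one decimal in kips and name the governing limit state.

69.2 kips (weld metal governs)

Weld metal: throat = 0.707×0.375 = 0.26513 in, L = 2×3.625 = 7.25 in. φR_n = 0.75 × 0.6 × 80 × 0.26513 × 7.25 = 69.2 kips.
Base metal shear (0.625 in plate): yield φR_n = 1.0×0.6×50×0.625×7.25 = 135.9 kips; rupture φR_n = 0.75×0.6×65×0.625×7.25 = 132.5 kips; take 132.5 kips (rupture).
Governing: min(69.2, 132.5) = 69.2 kips → weld metal.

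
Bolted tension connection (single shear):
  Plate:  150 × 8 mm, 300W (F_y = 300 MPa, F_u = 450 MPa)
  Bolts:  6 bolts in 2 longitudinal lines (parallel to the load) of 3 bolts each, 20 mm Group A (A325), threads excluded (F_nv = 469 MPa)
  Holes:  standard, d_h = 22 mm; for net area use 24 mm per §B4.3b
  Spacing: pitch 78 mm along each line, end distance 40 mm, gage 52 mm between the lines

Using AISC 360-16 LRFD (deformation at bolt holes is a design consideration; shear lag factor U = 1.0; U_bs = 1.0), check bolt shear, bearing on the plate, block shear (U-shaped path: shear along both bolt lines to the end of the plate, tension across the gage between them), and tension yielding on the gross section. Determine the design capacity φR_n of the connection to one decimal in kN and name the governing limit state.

324.0 kN (gross-section yield governs)

Bolt shear: A_b = π(20)²/4 = 314.16 mm². φR_n = 0.75 × 469 × 314.16 × 6 × 1 = 663.0 kN.
Bearing (8 mm plate, F_u = 450 MPa): end bolts L_c = 40 − 22/2 = 29, R_n = min(1.2×29×8×450, 2.4×20×8×450) = 125.28 kN/bolt; interior L_c = 78 − 22 = 56, R_n = 172.8 kN/bolt. φR_n = 0.75 × (2×125.28 + 4×172.8) = 706.3 kN.
Block shear: shear path 2×[40+2×78] = 2×196 mm, A_gv = 3136, A_nv = 2×(196 − 2.5×24)×8 = 2176 mm²; tension across gage: (52 − 1×24)×8 = 224 mm². R_n = min(0.6×450×2176, 0.6×300×3136) + 1.0×450×224 = min(587.52, 564.48) + 100.8 = 665.28 kN. φR_n = 0.75 × 665.28 = 499.0 kN.
Tension yield (gross): A_g = 150×8 = 1200 mm². φR_n = 0.90 × 300 × 1200 = 324.0 kN.
Governing: min(663.0, 706.3, 499.0, 324.0) = 324.0 kN → gross-section yield.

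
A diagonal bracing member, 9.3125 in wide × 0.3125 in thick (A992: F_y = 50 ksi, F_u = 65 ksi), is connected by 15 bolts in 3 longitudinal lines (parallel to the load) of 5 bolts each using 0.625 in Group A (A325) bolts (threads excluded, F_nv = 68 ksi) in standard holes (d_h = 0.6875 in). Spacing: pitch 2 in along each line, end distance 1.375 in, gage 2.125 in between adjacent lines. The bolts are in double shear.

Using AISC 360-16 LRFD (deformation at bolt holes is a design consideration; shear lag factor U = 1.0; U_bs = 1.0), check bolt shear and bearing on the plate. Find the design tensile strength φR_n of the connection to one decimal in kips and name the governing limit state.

330.8 kips (bearing governs)

Bolt shear: A_b = π(0.625)²/4 = 0.3068 in². φR_n = 0.75 × 68 × 0.3068 × 15 × 2 = 469.4 kips.
Bearing (0.3125 in plate, F_u = 65 ksi): end bolts L_c = 1.375 − 0.6875/2 = 1.03125, R_n = min(1.2×1.03125×0.3125×65, 2.4×0.625×0.3125×65) = 25.137 kips/bolt; interior L_c = 2 − 0.6875 = 1.3125, R_n = 30.469 kips/bolt. φR_n = 0.75 × (3×25.137 + 12×30.469) = 330.8 kips.
Governing: min(469.4, 330.8) = 330.8 kips → bearing.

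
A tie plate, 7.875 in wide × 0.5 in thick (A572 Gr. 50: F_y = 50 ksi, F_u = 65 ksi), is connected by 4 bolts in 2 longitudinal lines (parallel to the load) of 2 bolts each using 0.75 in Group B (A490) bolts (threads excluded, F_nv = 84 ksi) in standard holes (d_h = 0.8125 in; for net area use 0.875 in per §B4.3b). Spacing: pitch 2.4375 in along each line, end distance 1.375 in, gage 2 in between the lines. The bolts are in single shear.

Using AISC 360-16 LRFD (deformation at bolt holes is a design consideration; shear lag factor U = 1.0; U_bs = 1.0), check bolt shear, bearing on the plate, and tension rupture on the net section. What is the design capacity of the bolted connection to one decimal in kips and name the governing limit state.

Bolt shear: A_b = π(0.75)²/4 = 0.44179 in². φR_n = 0.75 × 84 × 0.44179 × 4 × 1 = 111.3 kips.
Bearing (0.5 in plate, F_u = 65 ksi): end bolts L_c = 1.375 − 0.8125/2 = 0.96875, R_n = min(1.2×0.96875×0.5×65, 2.4×0.75×0.5×65) = 37.781 kips/bolt; interior L_c = 2.4375 − 0.8125 = 1.625, R_n = 58.5 kips/bolt. φR_n = 0.75 × (2×37.781 + 2×58.5) = 144.4 kips.
Tension rupture (net): A_n = (7.875 − 2×0.875)×0.5 = 3.0625 in² (U = 1.0, A_e = A_n). φR_n = 0.75 × 65 × 3.0625 = 149.3 kips.
Governing: min(111.3, 144.4, 149.3) = 111.3 kips → bolt shear.

111.3 kips (bolt shear governs)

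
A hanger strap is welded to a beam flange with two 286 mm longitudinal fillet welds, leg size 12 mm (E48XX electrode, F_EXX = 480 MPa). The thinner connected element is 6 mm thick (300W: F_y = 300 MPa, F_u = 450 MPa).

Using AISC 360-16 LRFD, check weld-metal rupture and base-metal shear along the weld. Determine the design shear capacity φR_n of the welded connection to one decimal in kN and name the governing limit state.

Weld metal: throat = 0.707×12 = 8.484 mm, L = 2×286 = 572 mm. φR_n = 0.75 × 0.6 × 480 × 8.484 × 572 = 1048.2 kN.
Base metal shear (6 mm plate): yield φR_n = 1.0×0.6×300×6×572 = 617.8 kN; rupture φR_n = 0.75×0.6×450×6×572 = 695.0 kN; take 617.8 kN (yield).
Governing: min(1048.2, 617.8) = 617.8 kN → base-metal shear.

617.8 kN (base-metal shear governs)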